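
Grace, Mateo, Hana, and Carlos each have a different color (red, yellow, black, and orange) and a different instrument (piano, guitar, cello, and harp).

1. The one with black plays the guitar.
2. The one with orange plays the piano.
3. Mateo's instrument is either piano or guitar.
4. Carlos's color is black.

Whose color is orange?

With clues 1–4, Carlos, Grace, and Hana are impossible for the one with color orange.
That leaves Mateo.

Mateo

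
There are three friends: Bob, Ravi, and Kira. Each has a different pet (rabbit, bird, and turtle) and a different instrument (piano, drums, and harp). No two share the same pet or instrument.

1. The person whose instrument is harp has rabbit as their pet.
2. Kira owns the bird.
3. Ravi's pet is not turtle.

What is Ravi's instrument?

With clues 1–3, drums and piano are impossible for Ravi's instrument.
That leaves harp.

harp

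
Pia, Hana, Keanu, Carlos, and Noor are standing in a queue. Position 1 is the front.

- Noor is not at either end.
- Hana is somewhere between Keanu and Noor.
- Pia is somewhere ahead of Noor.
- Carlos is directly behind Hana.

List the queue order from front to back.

Pia, Noor, Hana, Carlos, Keanu

From clue 1: Noor is in {2,3,4}.
From clues 1–2: Hana is in {2,3,4}.
From clues 1–3: Pia is in {1,2,3}.
From clues 1–4: Pia → position 1, Noor → position 2, Hana → position 3, Carlos → position 4, Keanu → position 5.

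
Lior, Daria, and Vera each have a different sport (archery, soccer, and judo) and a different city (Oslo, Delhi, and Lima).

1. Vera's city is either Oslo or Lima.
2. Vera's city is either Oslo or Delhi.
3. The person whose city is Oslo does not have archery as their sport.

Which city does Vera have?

Clue 1 rules out Delhi for Vera's city.
With clues 1–2, Lima is impossible for Vera's city.
That leaves Oslo.

Oslo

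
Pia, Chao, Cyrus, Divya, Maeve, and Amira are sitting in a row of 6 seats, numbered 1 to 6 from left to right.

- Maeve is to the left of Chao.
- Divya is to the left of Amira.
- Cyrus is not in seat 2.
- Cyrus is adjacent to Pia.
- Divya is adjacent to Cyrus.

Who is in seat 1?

Maeve

With clue 1, Chao is ruled out for seat 1.
With clues 1–2, Amira is ruled out for seat 1.
With clues 1–4, Pia is ruled out for seat 1.
With clues 1–5, Cyrus and Divya are ruled out for seat 1.
So seat 1 is Maeve.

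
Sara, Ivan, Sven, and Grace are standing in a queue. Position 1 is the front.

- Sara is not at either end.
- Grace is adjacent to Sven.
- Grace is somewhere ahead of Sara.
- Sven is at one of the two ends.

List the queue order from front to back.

Sven, Grace, Sara, Ivan

From clue 1: Sara is in {2,3}.
From clues 1–3: Sara → position 3, Ivan → position 4.
From clues 1–4: Sven → position 1, Grace → position 2.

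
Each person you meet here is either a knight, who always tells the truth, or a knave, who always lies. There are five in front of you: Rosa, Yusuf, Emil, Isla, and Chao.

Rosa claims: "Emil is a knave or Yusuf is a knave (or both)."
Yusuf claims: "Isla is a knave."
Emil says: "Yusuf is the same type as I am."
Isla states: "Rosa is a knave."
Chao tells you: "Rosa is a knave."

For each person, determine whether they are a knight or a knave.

Consider Rosa. Suppose Rosa is a knave.
Then no assignment of the remaining roles makes every statement match its speaker's type — contradiction.
So Rosa is a knight.
With that fixed, Isla's statement is false, so Isla is a knave.
With that fixed, Chao's statement is false, so Chao is a knave.
With that fixed, Yusuf's statement is true, so Yusuf is a knight.
Consider Emil. Suppose Emil is a knight.
Then Rosa's statement comes out false, contradicting Rosa being a knight.
So Emil is a knave.

Rosa: knight, Yusuf: knight, Emil: knave, Isla: knave, Chao: knave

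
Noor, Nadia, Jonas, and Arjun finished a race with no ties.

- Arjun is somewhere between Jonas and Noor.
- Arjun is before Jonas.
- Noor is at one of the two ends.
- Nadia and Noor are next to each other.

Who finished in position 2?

Nadia

With clues 1–2, Jonas is ruled out for place 2.
With clues 1–3, Noor is ruled out for place 2.
With clues 1–4, Arjun is ruled out for place 2.
So place 2 is Nadia.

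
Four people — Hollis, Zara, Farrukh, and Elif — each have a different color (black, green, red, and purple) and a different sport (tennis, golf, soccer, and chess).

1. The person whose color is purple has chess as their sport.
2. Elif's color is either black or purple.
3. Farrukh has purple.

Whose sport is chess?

With clues 1–3, Elif, Hollis, and Zara are impossible for the one with sport chess.
That leaves Farrukh.

Farrukh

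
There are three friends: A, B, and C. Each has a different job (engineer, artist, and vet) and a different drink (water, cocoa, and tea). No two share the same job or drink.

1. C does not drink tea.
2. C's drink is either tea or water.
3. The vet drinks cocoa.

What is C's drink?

Clue 1 rules out tea for C's drink.
With clues 1–2, cocoa is impossible for C's drink.
That leaves water.

water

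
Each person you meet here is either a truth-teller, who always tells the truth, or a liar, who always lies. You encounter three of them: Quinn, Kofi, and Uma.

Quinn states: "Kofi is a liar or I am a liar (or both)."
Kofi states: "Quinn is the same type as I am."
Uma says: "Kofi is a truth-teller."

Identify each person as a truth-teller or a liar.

Consider Quinn. Suppose Quinn is a liar.
Then Quinn's own statement would have to be false, but it can't be — contradiction.
So Quinn is a truth-teller.
Consider Kofi. Suppose Kofi is a truth-teller.
Then Quinn's statement comes out false, contradicting Quinn being a truth-teller.
So Kofi is a liar.
With that fixed, Uma's statement is false, so Uma is a liar.

Quinn: truth-teller, Kofi: liar, Uma: liar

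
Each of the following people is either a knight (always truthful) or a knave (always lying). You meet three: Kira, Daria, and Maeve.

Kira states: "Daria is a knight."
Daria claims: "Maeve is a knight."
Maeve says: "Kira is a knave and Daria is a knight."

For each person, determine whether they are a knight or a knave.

Consider Kira. Suppose Kira is a knight.
Then no assignment of the remaining roles makes every statement match its speaker's type — contradiction.
So Kira is a knave.
Consider Daria. Suppose Daria is a knight.
Then Kira's statement comes out true, contradicting Kira being a knave.
So Daria is a knave.
With that fixed, Maeve's statement is false, so Maeve is a knave.

Kira: knave, Daria: knave, Maeve: knave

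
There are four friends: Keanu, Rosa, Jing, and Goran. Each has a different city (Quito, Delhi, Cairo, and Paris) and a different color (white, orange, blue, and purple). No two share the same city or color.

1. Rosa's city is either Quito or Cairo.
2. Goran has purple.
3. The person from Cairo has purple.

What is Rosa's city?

Clue 1 rules out Delhi and Paris for Rosa's city.
With clues 1–3, Cairo is impossible for Rosa's city.
That leaves Quito.

Quito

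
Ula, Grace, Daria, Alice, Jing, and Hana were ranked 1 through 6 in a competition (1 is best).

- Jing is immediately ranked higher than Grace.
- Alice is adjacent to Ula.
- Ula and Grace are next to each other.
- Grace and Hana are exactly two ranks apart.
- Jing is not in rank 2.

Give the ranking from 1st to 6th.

From clue 1: Grace is in {2,3,4,5,6}.
From clues 1–3: Ula is in {3,4,5}.
From clues 1–4: Ula is in {4,5}.
From clues 1–5: Daria → rank 1, Hana → rank 2, Jing → rank 3, Grace → rank 4, Ula → rank 5, Alice → rank 6.

Daria, Hana, Jing, Grace, Ula, Alice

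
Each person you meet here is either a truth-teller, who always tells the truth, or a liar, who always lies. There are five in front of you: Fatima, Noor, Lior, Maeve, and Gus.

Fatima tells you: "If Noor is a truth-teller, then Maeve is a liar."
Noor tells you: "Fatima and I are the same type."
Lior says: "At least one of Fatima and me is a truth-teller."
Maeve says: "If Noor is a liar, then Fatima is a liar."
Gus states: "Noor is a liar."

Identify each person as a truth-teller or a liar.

Fatima: truth-teller, Noor: liar, Lior: truth-teller, Maeve: liar, Gus: truth-teller

Consider Fatima. Suppose Fatima is a liar.
Then whichever role Noor has, Noor's statement has the wrong truth value — contradiction.
So Fatima is a truth-teller.
With that fixed, Lior's statement is true, so Lior is a truth-teller.
Consider Noor. Suppose Noor is a truth-teller.
Then no assignment of the remaining roles makes every statement match its speaker's type — contradiction.
So Noor is a liar.
With that fixed, Maeve's statement is false, so Maeve is a liar.
With that fixed, Gus's statement is true, so Gus is a truth-teller.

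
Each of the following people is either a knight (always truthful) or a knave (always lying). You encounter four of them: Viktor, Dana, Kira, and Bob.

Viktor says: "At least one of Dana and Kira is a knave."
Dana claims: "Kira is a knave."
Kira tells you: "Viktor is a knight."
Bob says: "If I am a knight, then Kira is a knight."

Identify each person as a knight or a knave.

Viktor: knight, Dana: knave, Kira: knight, Bob: knight

Consider Viktor. Suppose Viktor is a knave.
Then no assignment of the remaining roles makes every statement match its speaker's type — contradiction.
So Viktor is a knight.
With that fixed, Kira's statement is true, so Kira is a knight.
With that fixed, Bob's statement is true, so Bob is a knight.
With that fixed, Dana's statement is false, so Dana is a knave.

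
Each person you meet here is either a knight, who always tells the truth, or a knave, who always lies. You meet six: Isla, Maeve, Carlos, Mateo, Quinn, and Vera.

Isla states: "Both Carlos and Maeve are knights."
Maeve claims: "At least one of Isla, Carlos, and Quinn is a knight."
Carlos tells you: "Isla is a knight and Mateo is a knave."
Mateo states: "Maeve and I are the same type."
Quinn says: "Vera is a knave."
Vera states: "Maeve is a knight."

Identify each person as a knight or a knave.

Consider Isla. Suppose Isla is a knave.
Then no assignment of the remaining roles makes every statement match its speaker's type — contradiction.
So Isla is a knight.
With that fixed, Maeve's statement is true, so Maeve is a knight.
With that fixed, Vera's statement is true, so Vera is a knight.
With that fixed, Quinn's statement is false, so Quinn is a knave.
Consider Carlos. Suppose Carlos is a knave.
Then Isla's statement comes out false, contradicting Isla being a knight.
So Carlos is a knight.
Consider Mateo. Suppose Mateo is a knight.
Then Carlos's statement comes out false, contradicting Carlos being a knight.
So Mateo is a knave.

Isla: knight, Maeve: knight, Carlos: knight, Mateo: knave, Quinn: knave, Vera: knight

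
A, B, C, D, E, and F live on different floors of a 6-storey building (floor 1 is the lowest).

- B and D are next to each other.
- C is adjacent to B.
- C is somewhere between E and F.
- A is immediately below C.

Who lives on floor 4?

With clues 1–3, A, E, and F are ruled out for floor 4.
With clues 1–4, C and D are ruled out for floor 4.
So floor 4 is B.

B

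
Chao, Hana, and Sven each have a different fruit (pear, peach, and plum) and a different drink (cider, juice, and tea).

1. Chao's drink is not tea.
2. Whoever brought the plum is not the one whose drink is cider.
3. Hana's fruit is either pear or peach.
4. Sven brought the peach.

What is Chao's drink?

Clue 1 rules out tea for Chao's drink.
With clues 1–4, cider is impossible for Chao's drink.
That leaves juice.

juice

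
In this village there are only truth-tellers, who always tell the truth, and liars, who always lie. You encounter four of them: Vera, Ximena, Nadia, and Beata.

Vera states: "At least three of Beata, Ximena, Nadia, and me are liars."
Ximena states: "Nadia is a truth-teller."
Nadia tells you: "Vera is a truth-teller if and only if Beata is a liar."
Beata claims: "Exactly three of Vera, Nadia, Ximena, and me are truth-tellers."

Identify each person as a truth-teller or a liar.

Vera: liar, Ximena: truth-teller, Nadia: truth-teller, Beata: truth-teller

Consider Vera. Suppose Vera is a truth-teller.
Then no assignment of the remaining roles makes every statement match its speaker's type — contradiction.
So Vera is a liar.
Consider Ximena. Suppose Ximena is a liar.
Then no assignment of the remaining roles makes every statement match its speaker's type — contradiction.
So Ximena is a truth-teller.
Consider Nadia. Suppose Nadia is a liar.
Then Ximena's statement comes out false, contradicting Ximena being a truth-teller.
So Nadia is a truth-teller.
Consider Beata. Suppose Beata is a liar.
Then Nadia's statement comes out false, contradicting Nadia being a truth-teller.
So Beata is a truth-teller.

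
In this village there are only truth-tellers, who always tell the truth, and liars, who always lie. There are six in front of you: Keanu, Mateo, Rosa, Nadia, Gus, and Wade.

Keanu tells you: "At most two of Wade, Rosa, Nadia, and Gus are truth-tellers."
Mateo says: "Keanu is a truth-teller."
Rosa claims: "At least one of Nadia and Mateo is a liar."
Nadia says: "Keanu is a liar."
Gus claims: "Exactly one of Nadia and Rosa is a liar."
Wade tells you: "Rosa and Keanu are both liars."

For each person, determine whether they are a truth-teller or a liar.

Consider Keanu. Suppose Keanu is a liar.
Then no assignment of the remaining roles makes every statement match its speaker's type — contradiction.
So Keanu is a truth-teller.
With that fixed, Mateo's statement is true, so Mateo is a truth-teller.
With that fixed, Nadia's statement is false, so Nadia is a liar.
With that fixed, Wade's statement is false, so Wade is a liar.
With that fixed, Rosa's statement is true, so Rosa is a truth-teller.
With that fixed, Gus's statement is true, so Gus is a truth-teller.

Keanu: truth-teller, Mateo: truth-teller, Rosa: truth-teller, Nadia: liar, Gus: truth-teller, Wade: liar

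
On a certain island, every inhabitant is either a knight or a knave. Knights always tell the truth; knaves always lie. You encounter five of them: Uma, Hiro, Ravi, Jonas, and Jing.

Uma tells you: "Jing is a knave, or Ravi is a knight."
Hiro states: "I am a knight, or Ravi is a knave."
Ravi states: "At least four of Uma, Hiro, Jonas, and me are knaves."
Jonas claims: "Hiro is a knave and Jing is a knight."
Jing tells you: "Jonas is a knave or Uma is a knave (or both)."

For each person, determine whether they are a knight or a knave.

Uma: knave, Hiro: knight, Ravi: knave, Jonas: knave, Jing: knight

Consider Uma. Suppose Uma is a knight.
Then no assignment of the remaining roles makes every statement match its speaker's type — contradiction.
So Uma is a knave.
With that fixed, Jing's statement is true, so Jing is a knight.
Consider Hiro. Suppose Hiro is a knave.
Then no assignment of the remaining roles makes every statement match its speaker's type — contradiction.
So Hiro is a knight.
With that fixed, Ravi's statement is false, so Ravi is a knave.
With that fixed, Jonas's statement is false, so Jonas is a knave.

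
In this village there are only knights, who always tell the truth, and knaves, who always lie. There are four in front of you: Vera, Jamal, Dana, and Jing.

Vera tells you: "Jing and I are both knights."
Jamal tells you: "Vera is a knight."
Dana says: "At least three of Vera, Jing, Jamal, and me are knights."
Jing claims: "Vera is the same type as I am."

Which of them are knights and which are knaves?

Vera: knight, Jamal: knight, Dana: knight, Jing: knight

Consider Vera. Suppose Vera is a knave.
Then whichever role Jing has, Jing's statement has the wrong truth value — contradiction.
So Vera is a knight.
With that fixed, Jamal's statement is true, so Jamal is a knight.
Consider Dana. Suppose Dana is a knave.
Then no assignment of the remaining roles makes every statement match its speaker's type — contradiction.
So Dana is a knight.
Consider Jing. Suppose Jing is a knave.
Then Vera's statement comes out false, contradicting Vera being a knight.
So Jing is a knight.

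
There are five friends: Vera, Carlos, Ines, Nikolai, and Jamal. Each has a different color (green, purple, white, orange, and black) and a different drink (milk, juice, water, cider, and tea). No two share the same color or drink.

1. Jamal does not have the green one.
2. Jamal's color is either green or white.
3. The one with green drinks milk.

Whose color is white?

Jamal

With clues 1–2, Carlos, Ines, Nikolai, and Vera are impossible for the one with color white.
That leaves Jamal.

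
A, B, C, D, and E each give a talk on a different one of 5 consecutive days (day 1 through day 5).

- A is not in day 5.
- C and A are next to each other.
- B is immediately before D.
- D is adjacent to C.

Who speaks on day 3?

With clues 1–4, A, B, D, and E are ruled out for day 3.
So day 3 is C.

C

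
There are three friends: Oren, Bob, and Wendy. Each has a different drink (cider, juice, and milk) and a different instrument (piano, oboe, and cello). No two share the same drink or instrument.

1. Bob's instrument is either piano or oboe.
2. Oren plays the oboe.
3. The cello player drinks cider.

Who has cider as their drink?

With clues 1–3, Bob and Oren are impossible for the one with drink cider.
That leaves Wendy.

Wendy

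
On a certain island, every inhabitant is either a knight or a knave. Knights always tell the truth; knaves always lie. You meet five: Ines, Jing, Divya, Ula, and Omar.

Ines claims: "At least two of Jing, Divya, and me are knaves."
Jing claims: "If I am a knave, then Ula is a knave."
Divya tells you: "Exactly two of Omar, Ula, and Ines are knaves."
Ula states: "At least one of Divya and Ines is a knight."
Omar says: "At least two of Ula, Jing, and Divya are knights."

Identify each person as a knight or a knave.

Consider Ines. Suppose Ines is a knave.
Then no assignment of the remaining roles makes every statement match its speaker's type — contradiction.
So Ines is a knight.
With that fixed, Ula's statement is true, so Ula is a knight.
With that fixed, Divya's statement is false, so Divya is a knave.
Consider Jing. Suppose Jing is a knight.
Then Ines's statement comes out false, contradicting Ines being a knight.
So Jing is a knave.
With that fixed, Omar's statement is false, so Omar is a knave.

Ines: knight, Jing: knave, Divya: knave, Ula: knight, Omar: knave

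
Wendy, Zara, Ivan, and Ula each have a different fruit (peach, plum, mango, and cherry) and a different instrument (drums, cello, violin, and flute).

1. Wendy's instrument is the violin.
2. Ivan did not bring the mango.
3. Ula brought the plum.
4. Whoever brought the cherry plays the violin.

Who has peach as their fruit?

Ivan

With clues 1–3, Ula is impossible for the one with fruit peach.
With clues 1–4, Wendy and Zara are impossible for the one with fruit peach.
That leaves Ivan.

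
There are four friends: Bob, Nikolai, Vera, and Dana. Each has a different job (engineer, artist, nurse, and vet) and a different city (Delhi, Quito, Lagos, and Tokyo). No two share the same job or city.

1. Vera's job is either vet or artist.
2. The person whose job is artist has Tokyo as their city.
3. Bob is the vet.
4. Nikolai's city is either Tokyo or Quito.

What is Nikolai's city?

With clues 1–3, Tokyo is impossible for Nikolai's city.
With clues 1–4, Delhi and Lagos are impossible for Nikolai's city.
That leaves Quito.

Quito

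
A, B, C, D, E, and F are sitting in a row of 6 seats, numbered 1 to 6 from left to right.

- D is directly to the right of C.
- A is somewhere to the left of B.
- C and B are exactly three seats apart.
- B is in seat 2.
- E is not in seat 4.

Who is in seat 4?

F

With clues 1–3, C is ruled out for seat 4.
With clues 1–4, A, B, and D are ruled out for seat 4.
With clues 1–5, E is ruled out for seat 4.
So seat 4 is F.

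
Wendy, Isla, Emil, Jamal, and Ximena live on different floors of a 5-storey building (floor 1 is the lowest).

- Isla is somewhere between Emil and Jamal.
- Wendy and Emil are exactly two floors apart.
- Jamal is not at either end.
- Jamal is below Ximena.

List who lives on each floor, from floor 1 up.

From clue 1: Isla is in {2,3,4}.
From clues 1–3: Wendy → floor 3.
From clues 1–4: Emil → floor 1, Isla → floor 2, Jamal → floor 4, Ximena → floor 5.

Emil, Isla, Wendy, Jamal, Ximena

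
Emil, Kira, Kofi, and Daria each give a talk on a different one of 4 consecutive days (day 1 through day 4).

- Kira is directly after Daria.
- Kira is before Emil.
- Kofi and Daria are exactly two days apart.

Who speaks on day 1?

With clue 1, Kira is ruled out for day 1.
With clues 1–2, Emil is ruled out for day 1.
With clues 1–3, Kofi is ruled out for day 1.
So day 1 is Daria.

Daria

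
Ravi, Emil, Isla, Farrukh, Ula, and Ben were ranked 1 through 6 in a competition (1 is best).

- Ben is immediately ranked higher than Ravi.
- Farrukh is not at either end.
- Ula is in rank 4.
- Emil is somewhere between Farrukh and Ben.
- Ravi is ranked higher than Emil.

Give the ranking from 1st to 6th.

From clue 1: Ravi is in {2,3,4,5,6}.
From clues 1–2: Farrukh is in {2,3,4,5}.
From clues 1–3: Ula → rank 4.
From clues 1–4: Emil → rank 3.
From clues 1–5: Ben → rank 1, Ravi → rank 2, Farrukh → rank 5, Isla → rank 6.

Ben, Ravi, Emil, Ula, Farrukh, Isla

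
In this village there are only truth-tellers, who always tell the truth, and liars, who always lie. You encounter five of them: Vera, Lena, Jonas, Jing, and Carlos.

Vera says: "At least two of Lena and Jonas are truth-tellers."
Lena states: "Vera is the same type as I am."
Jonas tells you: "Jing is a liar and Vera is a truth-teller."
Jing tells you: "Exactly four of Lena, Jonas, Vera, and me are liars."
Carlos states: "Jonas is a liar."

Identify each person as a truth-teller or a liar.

Consider Vera. Suppose Vera is a liar.
Then whichever role Lena has, Lena's statement has the wrong truth value — contradiction.
So Vera is a truth-teller.
With that fixed, Jing's statement is false, so Jing is a liar.
With that fixed, Jonas's statement is true, so Jonas is a truth-teller.
With that fixed, Carlos's statement is false, so Carlos is a liar.
Consider Lena. Suppose Lena is a liar.
Then Vera's statement comes out false, contradicting Vera being a truth-teller.
So Lena is a truth-teller.

Vera: truth-teller, Lena: truth-teller, Jonas: truth-teller, Jing: liar, Carlos: liar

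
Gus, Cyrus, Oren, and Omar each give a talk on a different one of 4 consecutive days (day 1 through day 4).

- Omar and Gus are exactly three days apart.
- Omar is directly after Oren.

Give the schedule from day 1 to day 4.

From clue 1: Gus is in {1,4}.
From clues 1–2: Gus → day 1, Cyrus → day 2, Oren → day 3, Omar → day 4.

Gus, Cyrus, Oren, Omar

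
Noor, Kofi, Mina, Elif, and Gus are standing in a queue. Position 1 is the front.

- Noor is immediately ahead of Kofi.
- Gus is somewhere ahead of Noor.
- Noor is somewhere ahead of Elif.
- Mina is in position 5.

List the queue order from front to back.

Gus, Noor, Kofi, Elif, Mina

From clue 1: Noor is in {1,2,3,4}.
From clues 1–2: Noor is in {2,3,4}.
From clues 1–3: Noor is in {2,3}.
From clues 1–4: Gus → position 1, Noor → position 2, Kofi → position 3, Elif → position 4, Mina → position 5.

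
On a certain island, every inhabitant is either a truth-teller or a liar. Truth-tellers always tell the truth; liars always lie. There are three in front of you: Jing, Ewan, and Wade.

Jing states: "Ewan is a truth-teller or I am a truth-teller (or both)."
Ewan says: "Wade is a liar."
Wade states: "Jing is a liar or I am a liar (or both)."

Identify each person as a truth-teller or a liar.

Consider Jing. Suppose Jing is a truth-teller.
Then whichever role Wade has, Wade's statement has the wrong truth value — contradiction.
So Jing is a liar.
With that fixed, Wade's statement is true, so Wade is a truth-teller.
With that fixed, Ewan's statement is false, so Ewan is a liar.

Jing: liar, Ewan: liar, Wade: truth-teller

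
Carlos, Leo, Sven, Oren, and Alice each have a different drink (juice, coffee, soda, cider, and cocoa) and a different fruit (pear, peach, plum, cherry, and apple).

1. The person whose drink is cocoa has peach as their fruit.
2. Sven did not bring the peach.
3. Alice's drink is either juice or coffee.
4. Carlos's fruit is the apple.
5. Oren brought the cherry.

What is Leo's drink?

With clues 1–5, cider, coffee, juice, and soda are impossible for Leo's drink.
That leaves cocoa.

cocoa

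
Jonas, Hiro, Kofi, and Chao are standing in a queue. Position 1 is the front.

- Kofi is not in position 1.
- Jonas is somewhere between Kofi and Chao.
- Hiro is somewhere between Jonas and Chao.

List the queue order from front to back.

Chao, Hiro, Jonas, Kofi

From clue 1: Kofi is in {2,3,4}.
From clues 1–2: Jonas is in {2,3}.
From clues 1–3: Chao → position 1, Hiro → position 2, Jonas → position 3, Kofi → position 4.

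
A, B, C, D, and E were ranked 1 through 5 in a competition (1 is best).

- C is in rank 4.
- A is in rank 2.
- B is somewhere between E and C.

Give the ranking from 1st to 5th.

From clue 1: C → rank 4.
From clues 1–2: A → rank 2.
From clues 1–3: E → rank 1, B → rank 3, D → rank 5.

E, A, B, C, D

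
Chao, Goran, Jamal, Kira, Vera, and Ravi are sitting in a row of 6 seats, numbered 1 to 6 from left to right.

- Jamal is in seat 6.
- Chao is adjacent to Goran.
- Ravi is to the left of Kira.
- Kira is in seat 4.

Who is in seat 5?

Vera

With clue 1, Jamal is ruled out for seat 5.
With clues 1–3, Ravi is ruled out for seat 5.
With clues 1–4, Chao, Goran, and Kira are ruled out for seat 5.
So seat 5 is Vera.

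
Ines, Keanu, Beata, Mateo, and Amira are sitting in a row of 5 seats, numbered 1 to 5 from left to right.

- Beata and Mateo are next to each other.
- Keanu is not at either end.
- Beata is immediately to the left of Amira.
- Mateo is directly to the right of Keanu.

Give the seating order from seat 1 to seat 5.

From clues 1–2: Keanu is in {2,3,4}.
From clues 1–3: Ines is in {1,5}.
From clues 1–4: Ines → seat 1, Keanu → seat 2, Mateo → seat 3, Beata → seat 4, Amira → seat 5.

Ines, Keanu, Mateo, Beata, Amira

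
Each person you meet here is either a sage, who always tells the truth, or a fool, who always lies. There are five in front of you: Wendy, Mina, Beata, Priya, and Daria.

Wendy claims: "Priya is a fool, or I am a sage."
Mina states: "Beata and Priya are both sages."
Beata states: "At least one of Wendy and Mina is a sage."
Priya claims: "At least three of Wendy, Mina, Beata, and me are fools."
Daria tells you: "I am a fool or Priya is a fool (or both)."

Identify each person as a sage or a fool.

Wendy: sage, Mina: fool, Beata: sage, Priya: fool, Daria: sage

Consider Wendy. Suppose Wendy is a fool.
Then no assignment of the remaining roles makes every statement match its speaker's type — contradiction.
So Wendy is a sage.
With that fixed, Beata's statement is true, so Beata is a sage.
With that fixed, Priya's statement is false, so Priya is a fool.
With that fixed, Daria's statement is true, so Daria is a sage.
With that fixed, Mina's statement is false, so Mina is a fool.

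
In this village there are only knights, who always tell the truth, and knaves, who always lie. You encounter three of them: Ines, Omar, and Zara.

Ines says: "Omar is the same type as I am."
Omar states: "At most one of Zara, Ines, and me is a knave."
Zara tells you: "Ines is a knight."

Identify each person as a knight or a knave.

Consider Ines. Suppose Ines is a knave.
Then no assignment of the remaining roles makes every statement match its speaker's type — contradiction.
So Ines is a knight.
With that fixed, Zara's statement is true, so Zara is a knight.
With that fixed, Omar's statement is true, so Omar is a knight.

Ines: knight, Omar: knight, Zara: knight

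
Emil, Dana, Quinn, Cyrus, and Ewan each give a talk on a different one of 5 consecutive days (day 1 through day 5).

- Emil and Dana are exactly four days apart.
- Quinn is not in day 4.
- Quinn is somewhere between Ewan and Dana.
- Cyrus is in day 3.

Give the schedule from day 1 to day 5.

From clue 1: Emil is in {1,5}.
From clues 1–4: Dana → day 1, Quinn → day 2, Cyrus → day 3, Ewan → day 4, Emil → day 5.

Dana, Quinn, Cyrus, Ewan, Emil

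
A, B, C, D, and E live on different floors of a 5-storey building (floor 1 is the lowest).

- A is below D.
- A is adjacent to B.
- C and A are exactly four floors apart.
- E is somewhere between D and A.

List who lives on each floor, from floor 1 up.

From clue 1: A is in {1,2,3,4}.
From clues 1–2: D is in {3,4,5}.
From clues 1–3: A → floor 1, B → floor 2, C → floor 5.
From clues 1–4: E → floor 3, D → floor 4.

A, B, E, D, C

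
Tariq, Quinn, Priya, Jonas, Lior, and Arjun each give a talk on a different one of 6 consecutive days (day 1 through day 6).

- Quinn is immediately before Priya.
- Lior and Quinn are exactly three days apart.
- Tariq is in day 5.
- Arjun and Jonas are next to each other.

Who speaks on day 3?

Quinn

With clues 1–2, Lior is ruled out for day 3.
With clues 1–3, Priya and Tariq are ruled out for day 3.
With clues 1–4, Arjun and Jonas are ruled out for day 3.
So day 3 is Quinn.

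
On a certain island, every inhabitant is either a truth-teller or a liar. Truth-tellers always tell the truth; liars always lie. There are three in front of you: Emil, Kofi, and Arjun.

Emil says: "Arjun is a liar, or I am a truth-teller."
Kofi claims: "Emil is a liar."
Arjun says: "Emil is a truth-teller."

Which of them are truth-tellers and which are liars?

Consider Emil. Suppose Emil is a liar.
Then no assignment of the remaining roles makes every statement match its speaker's type — contradiction.
So Emil is a truth-teller.
With that fixed, Kofi's statement is false, so Kofi is a liar.
With that fixed, Arjun's statement is true, so Arjun is a truth-teller.

Emil: truth-teller, Kofi: liar, Arjun: truth-teller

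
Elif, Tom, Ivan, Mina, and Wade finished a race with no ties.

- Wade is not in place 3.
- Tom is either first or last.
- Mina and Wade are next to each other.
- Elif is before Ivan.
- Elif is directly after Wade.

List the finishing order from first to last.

Mina, Wade, Elif, Ivan, Tom

From clue 1: Wade is in {1,2,4,5}.
From clues 1–2: Tom is in {1,5}.
From clues 1–5: Mina → place 1, Wade → place 2, Elif → place 3, Ivan → place 4, Tom → place 5.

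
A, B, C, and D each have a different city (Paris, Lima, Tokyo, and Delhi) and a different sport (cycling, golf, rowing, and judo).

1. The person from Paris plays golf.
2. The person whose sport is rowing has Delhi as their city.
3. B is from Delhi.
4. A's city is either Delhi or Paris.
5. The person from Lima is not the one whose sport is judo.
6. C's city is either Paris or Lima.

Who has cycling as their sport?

C

With clues 1–3, B is impossible for the one with sport cycling.
With clues 1–4, A is impossible for the one with sport cycling.
With clues 1–6, D is impossible for the one with sport cycling.
That leaves C.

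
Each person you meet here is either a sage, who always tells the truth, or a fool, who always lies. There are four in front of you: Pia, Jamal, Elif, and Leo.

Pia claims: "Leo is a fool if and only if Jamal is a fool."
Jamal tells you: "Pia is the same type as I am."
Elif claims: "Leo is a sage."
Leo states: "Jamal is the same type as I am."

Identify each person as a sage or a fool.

Consider Pia. Suppose Pia is a fool.
Then whichever role Jamal has, Jamal's statement has the wrong truth value — contradiction.
So Pia is a sage.
Consider Jamal. Suppose Jamal is a fool.
Then whichever role Leo has, Leo's statement has the wrong truth value — contradiction.
So Jamal is a sage.
Consider Elif. Suppose Elif is a fool.
Then no assignment of the remaining roles makes every statement match its speaker's type — contradiction.
So Elif is a sage.
Consider Leo. Suppose Leo is a fool.
Then Pia's statement comes out false, contradicting Pia being a sage.
So Leo is a sage.

Pia: sage, Jamal: sage, Elif: sage, Leo: sage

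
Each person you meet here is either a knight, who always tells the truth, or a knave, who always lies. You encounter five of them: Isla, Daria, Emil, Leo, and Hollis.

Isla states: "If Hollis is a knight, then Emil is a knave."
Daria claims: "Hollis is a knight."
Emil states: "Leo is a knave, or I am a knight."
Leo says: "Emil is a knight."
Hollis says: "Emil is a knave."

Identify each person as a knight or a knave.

Isla: knight, Daria: knave, Emil: knight, Leo: knight, Hollis: knave

Consider Isla. Suppose Isla is a knave.
Then no assignment of the remaining roles makes every statement match its speaker's type — contradiction.
So Isla is a knight.
Consider Daria. Suppose Daria is a knight.
Then no assignment of the remaining roles makes every statement match its speaker's type — contradiction.
So Daria is a knave.
Consider Emil. Suppose Emil is a knave.
Then no assignment of the remaining roles makes every statement match its speaker's type — contradiction.
So Emil is a knight.
With that fixed, Leo's statement is true, so Leo is a knight.
With that fixed, Hollis's statement is false, so Hollis is a knave.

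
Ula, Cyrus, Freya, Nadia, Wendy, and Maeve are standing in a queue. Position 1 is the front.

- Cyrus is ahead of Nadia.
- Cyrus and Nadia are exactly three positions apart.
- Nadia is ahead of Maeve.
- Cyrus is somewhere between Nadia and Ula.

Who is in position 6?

With clue 1, Cyrus is ruled out for position 6.
With clues 1–3, Nadia is ruled out for position 6.
With clues 1–4, Freya, Ula, and Wendy are ruled out for position 6.
So position 6 is Maeve.

Maeve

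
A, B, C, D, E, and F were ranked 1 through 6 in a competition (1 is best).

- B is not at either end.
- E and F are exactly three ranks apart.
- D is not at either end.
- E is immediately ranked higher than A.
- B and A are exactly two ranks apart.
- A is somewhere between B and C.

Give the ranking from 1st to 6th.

From clue 1: B is in {2,3,4,5}.
From clues 1–4: C is in {1,6}.
From clues 1–6: F → rank 1, D → rank 2, B → rank 3, E → rank 4, A → rank 5, C → rank 6.

F, D, B, E, A, C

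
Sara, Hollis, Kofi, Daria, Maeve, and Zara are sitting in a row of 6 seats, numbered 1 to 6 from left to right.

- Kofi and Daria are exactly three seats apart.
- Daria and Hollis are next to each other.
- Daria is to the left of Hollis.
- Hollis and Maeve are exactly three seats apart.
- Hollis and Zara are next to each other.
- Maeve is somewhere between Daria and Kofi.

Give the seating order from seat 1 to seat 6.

From clues 1–3: Hollis is in {2,3,4,5,6}.
From clues 1–5: Sara is in {1,2,3,6}.
From clues 1–6: Kofi → seat 1, Maeve → seat 2, Sara → seat 3, Daria → seat 4, Hollis → seat 5, Zara → seat 6.

Kofi, Maeve, Sara, Daria, Hollis, Zara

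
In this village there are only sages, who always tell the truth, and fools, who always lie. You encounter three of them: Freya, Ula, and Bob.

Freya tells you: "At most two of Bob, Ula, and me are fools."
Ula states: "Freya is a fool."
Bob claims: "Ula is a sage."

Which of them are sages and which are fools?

Consider Freya. Suppose Freya is a fool.
Then no assignment of the remaining roles makes every statement match its speaker's type — contradiction.
So Freya is a sage.
With that fixed, Ula's statement is false, so Ula is a fool.
With that fixed, Bob's statement is false, so Bob is a fool.

Freya: sage, Ula: fool, Bob: fool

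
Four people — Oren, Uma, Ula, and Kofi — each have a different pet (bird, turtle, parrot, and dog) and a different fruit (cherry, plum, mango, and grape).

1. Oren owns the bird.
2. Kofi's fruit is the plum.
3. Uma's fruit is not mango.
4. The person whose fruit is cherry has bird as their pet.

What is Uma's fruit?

grape

With clues 1–2, plum is impossible for Uma's fruit.
With clues 1–3, mango is impossible for Uma's fruit.
With clues 1–4, cherry is impossible for Uma's fruit.
That leaves grape.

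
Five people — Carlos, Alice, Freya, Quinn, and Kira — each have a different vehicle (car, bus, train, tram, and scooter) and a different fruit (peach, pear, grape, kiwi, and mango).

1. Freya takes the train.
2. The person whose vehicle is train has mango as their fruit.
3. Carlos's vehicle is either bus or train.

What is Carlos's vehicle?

bus

Clue 1 rules out train for Carlos's vehicle.
With clues 1–3, car, scooter, and tram are impossible for Carlos's vehicle.
That leaves bus.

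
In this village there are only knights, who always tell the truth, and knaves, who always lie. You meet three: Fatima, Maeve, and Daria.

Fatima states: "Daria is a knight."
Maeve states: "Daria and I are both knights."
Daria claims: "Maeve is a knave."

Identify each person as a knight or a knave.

Fatima: knight, Maeve: knave, Daria: knight

Consider Fatima. Suppose Fatima is a knave.
Then no assignment of the remaining roles makes every statement match its speaker's type — contradiction.
So Fatima is a knight.
Consider Maeve. Suppose Maeve is a knight.
Then no assignment of the remaining roles makes every statement match its speaker's type — contradiction.
So Maeve is a knave.
With that fixed, Daria's statement is true, so Daria is a knight.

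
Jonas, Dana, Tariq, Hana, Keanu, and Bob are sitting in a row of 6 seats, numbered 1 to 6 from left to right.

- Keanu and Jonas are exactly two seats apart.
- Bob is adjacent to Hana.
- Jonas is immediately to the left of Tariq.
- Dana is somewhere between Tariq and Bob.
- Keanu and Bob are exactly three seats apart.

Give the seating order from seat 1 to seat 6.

From clues 1–3: Jonas is in {1,2,3,4,5}.
From clues 1–4: Dana is in {3,4}.
From clues 1–5: Jonas → seat 1, Tariq → seat 2, Keanu → seat 3, Dana → seat 4, Hana → seat 5, Bob → seat 6.

Jonas, Tariq, Keanu, Dana, Hana, Bob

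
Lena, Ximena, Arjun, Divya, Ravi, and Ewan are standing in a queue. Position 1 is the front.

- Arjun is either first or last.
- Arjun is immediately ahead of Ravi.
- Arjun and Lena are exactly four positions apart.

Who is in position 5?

Lena

With clue 1, Arjun is ruled out for position 5.
With clues 1–2, Ravi is ruled out for position 5.
With clues 1–3, Divya, Ewan, and Ximena are ruled out for position 5.
So position 5 is Lena.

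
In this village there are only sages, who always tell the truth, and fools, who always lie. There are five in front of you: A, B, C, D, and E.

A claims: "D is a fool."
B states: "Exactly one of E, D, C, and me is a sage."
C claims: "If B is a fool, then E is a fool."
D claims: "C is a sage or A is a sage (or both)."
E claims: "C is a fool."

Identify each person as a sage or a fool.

A: fool, B: fool, C: sage, D: sage, E: fool

Consider A. Suppose A is a sage.
Then no assignment of the remaining roles makes every statement match its speaker's type — contradiction.
So A is a fool.
Consider B. Suppose B is a sage.
Then no assignment of the remaining roles makes every statement match its speaker's type — contradiction.
So B is a fool.
Consider C. Suppose C is a fool.
Then no assignment of the remaining roles makes every statement match its speaker's type — contradiction.
So C is a sage.
With that fixed, D's statement is true, so D is a sage.
With that fixed, E's statement is false, so E is a fool.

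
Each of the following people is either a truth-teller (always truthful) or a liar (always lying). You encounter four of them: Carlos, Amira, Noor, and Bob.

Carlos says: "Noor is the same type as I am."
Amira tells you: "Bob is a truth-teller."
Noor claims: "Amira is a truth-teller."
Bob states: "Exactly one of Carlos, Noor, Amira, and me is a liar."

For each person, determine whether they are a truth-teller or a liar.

Carlos: liar, Amira: truth-teller, Noor: truth-teller, Bob: truth-teller

Consider Carlos. Suppose Carlos is a truth-teller.
Then no assignment of the remaining roles makes every statement match its speaker's type — contradiction.
So Carlos is a liar.
Consider Amira. Suppose Amira is a liar.
Then no assignment of the remaining roles makes every statement match its speaker's type — contradiction.
So Amira is a truth-teller.
With that fixed, Noor's statement is true, so Noor is a truth-teller.
Consider Bob. Suppose Bob is a liar.
Then Amira's statement comes out false, contradicting Amira being a truth-teller.
So Bob is a truth-teller.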